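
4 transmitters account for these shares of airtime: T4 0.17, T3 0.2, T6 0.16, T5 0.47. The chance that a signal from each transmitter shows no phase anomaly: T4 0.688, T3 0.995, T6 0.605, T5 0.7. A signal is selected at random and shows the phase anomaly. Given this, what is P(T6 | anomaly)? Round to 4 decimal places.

0.2447

Taking complements, P(anomaly | each) = T4 0.312, T3 0.005, T6 0.395, T5 0.3.
Prior × likelihood for each hypothesis:
  T4: 0.17 × 0.312 = 0.05304
  T3: 0.2 × 0.005 = 0.001
  T6: 0.16 × 0.395 = 0.0632
  T5: 0.47 × 0.3 = 0.141
Total = 0.25824.
P(T6 | evidence) = 0.0632 / 0.25824 ≈ 0.2447.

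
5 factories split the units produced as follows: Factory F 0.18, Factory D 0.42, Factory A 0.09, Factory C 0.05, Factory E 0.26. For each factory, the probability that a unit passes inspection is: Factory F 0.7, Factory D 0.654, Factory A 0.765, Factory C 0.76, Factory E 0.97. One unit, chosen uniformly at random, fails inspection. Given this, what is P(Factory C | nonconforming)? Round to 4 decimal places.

Taking complements, P(nonconforming | each) = Factory F 0.3, Factory D 0.346, Factory A 0.235, Factory C 0.24, Factory E 0.03.
Prior × likelihood for each hypothesis:
  Factory F: 0.18 × 0.3 = 0.054
  Factory D: 0.42 × 0.346 = 0.14532
  Factory A: 0.09 × 0.235 = 0.02115
  Factory C: 0.05 × 0.24 = 0.012
  Factory E: 0.26 × 0.03 = 0.0078
Sum = 0.24027.
P(Factory C | evidence) = 0.012 / 0.24027 ≈ 0.0499.

0.0499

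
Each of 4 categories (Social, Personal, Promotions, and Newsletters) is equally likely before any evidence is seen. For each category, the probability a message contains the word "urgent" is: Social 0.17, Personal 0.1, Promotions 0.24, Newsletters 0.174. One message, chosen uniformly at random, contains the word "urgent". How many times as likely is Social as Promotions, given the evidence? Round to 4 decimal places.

0.7083

Since the prior is uniform, the posterior is proportional to the likelihood:
  Social: 0.17
  Personal: 0.1
  Promotions: 0.24
  Newsletters: 0.174
Total = 0.684.
The ratio is 0.17 / 0.24 (the normalizer cancels) = 0.7083.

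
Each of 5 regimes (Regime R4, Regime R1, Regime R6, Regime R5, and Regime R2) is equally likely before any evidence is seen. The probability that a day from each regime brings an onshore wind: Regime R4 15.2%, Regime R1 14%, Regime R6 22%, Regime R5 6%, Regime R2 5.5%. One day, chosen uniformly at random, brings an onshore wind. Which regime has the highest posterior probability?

Regime R6

With a uniform prior (1/5 each), posterior ∝ likelihood:
  Regime R4: 0.152
  Regime R1: 0.14
  Regime R6: 0.22
  Regime R5: 0.06
  Regime R2: 0.055
Sum = 0.627.
Largest term belongs to Regime R6, so Regime R6 is most probable.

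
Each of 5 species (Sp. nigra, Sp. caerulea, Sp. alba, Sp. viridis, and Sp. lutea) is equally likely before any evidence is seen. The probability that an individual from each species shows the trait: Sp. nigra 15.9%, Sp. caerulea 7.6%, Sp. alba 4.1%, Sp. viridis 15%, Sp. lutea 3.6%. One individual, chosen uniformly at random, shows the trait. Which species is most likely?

Since the prior is uniform, the posterior is proportional to the likelihood:
  Sp. nigra: 0.159
  Sp. caerulea: 0.076
  Sp. alba: 0.041
  Sp. viridis: 0.15
  Sp. lutea: 0.036
Normalizing constant = 0.462.
Largest term belongs to Sp. nigra, so Sp. nigra is most probable.

Sp. nigra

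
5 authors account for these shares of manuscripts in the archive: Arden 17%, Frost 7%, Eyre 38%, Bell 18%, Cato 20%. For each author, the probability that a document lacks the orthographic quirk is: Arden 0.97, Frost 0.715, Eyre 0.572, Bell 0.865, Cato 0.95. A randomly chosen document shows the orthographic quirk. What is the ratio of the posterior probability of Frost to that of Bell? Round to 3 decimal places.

Taking complements, P(quirk | each) = Arden 0.03, Frost 0.285, Eyre 0.428, Bell 0.135, Cato 0.05.
By Bayes' rule, posterior ∝ prior × likelihood:
  Arden: 0.17 × 0.03 = 0.0051
  Frost: 0.07 × 0.285 = 0.01995
  Eyre: 0.38 × 0.428 = 0.16264
  Bell: 0.18 × 0.135 = 0.0243
  Cato: 0.2 × 0.05 = 0.01
Normalizing constant = 0.22199.
The ratio is 0.01995 / 0.0243 (the normalizer cancels) = 0.821.

0.821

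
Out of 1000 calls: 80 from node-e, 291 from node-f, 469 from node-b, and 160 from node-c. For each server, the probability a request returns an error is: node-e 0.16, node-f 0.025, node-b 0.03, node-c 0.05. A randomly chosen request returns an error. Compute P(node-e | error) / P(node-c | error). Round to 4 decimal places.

1.6000

Unnormalized posteriors (prior × likelihood):
  node-e: 0.08 × 0.16 = 0.0128
  node-f: 0.291 × 0.025 = 0.007275
  node-b: 0.469 × 0.03 = 0.01407
  node-c: 0.16 × 0.05 = 0.008
Normalizing constant = 0.042145.
The ratio is 0.0128 / 0.008 (the normalizer cancels) = 1.6000.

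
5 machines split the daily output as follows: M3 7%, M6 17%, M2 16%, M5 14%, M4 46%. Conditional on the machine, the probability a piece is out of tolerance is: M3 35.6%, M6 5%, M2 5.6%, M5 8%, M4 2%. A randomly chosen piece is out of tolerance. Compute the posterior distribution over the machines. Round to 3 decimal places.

M3 0.397, M6 0.135, M2 0.143, M5 0.178, M4 0.147

Compute prior × likelihood for every hypothesis:
  M3: 0.07 × 0.356 = 0.02492
  M6: 0.17 × 0.05 = 0.0085
  M2: 0.16 × 0.056 = 0.00896
  M5: 0.14 × 0.08 = 0.0112
  M4: 0.46 × 0.02 = 0.0092
Total = 0.06278.
P(M3 | oversize) = 0.02492/0.06278 ≈ 0.397
P(M6 | oversize) = 0.0085/0.06278 ≈ 0.135
P(M2 | oversize) = 0.00896/0.06278 ≈ 0.143
P(M5 | oversize) = 0.0112/0.06278 ≈ 0.178
P(M4 | oversize) = 0.0092/0.06278 ≈ 0.147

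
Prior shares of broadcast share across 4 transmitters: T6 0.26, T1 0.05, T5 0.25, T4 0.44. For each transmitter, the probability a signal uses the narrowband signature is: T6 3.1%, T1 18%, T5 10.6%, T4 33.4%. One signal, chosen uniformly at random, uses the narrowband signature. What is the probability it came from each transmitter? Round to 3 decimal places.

T6 0.042, T1 0.047, T5 0.139, T4 0.771

Compute prior × likelihood for every hypothesis:
  T6: 0.26 × 0.031 = 0.00806
  T1: 0.05 × 0.18 = 0.009
  T5: 0.25 × 0.106 = 0.0265
  T4: 0.44 × 0.334 = 0.14696
Normalizing constant = 0.19052.
P(T6 | narrowband) = 0.00806/0.19052 ≈ 0.042
P(T1 | narrowband) = 0.009/0.19052 ≈ 0.047
P(T5 | narrowband) = 0.0265/0.19052 ≈ 0.139
P(T4 | narrowband) = 0.14696/0.19052 ≈ 0.771
(Check: 0.042+0.047+0.139+0.771 = 0.999.)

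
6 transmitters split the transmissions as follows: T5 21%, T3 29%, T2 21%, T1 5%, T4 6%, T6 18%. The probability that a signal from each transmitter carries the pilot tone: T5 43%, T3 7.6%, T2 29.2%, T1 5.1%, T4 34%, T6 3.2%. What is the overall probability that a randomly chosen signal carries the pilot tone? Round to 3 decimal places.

0.202

Compute prior × likelihood for every hypothesis:
  T5: 0.21 × 0.43 = 0.0903
  T3: 0.29 × 0.076 = 0.02204
  T2: 0.21 × 0.292 = 0.06132
  T1: 0.05 × 0.051 = 0.00255
  T4: 0.06 × 0.34 = 0.0204
  T6: 0.18 × 0.032 = 0.00576
P(pilot) = 0.0903 + 0.02204 + 0.06132 + 0.00255 + 0.0204 + 0.00576 = 0.20237 → 0.202.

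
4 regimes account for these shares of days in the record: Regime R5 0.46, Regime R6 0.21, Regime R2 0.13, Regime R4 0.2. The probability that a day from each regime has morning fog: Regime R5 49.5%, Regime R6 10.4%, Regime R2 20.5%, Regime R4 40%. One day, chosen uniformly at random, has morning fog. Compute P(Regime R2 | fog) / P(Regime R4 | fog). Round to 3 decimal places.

0.333

Compute prior × likelihood for every hypothesis:
  Regime R5: 0.46 × 0.495 = 0.2277
  Regime R6: 0.21 × 0.104 = 0.02184
  Regime R2: 0.13 × 0.205 = 0.02665
  Regime R4: 0.2 × 0.4 = 0.08
Sum = 0.35619.
The ratio is 0.02665 / 0.08 (the normalizer cancels) = 0.333.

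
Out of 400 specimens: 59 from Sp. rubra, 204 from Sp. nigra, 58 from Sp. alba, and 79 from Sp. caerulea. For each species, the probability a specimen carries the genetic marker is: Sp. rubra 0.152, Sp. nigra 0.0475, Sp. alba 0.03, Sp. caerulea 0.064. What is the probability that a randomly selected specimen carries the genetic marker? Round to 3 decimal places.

By Bayes' rule, posterior ∝ prior × likelihood:
  Sp. rubra: 0.1475 × 0.152 = 0.02242
  Sp. nigra: 0.51 × 0.0475 = 0.024225
  Sp. alba: 0.145 × 0.03 = 0.00435
  Sp. caerulea: 0.1975 × 0.064 = 0.01264
P(marker) = 0.02242 + 0.024225 + 0.00435 + 0.01264 = 0.063635 → 0.064.

0.064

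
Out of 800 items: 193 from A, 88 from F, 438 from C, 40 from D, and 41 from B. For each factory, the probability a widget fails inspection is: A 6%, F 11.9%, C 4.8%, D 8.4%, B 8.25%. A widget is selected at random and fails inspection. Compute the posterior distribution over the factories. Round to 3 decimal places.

Unnormalized posteriors (prior × likelihood):
  A: 0.24125 × 0.06 = 0.014475
  F: 0.11 × 0.119 = 0.01309
  C: 0.5475 × 0.048 = 0.02628
  D: 0.05 × 0.084 = 0.0042
  B: 0.05125 × 0.0825 = 0.004228125
Normalizing constant = 0.062273125.
P(A | nonconforming) = 0.014475/0.062273125 ≈ 0.232
P(F | nonconforming) = 0.01309/0.062273125 ≈ 0.210
P(C | nonconforming) = 0.02628/0.062273125 ≈ 0.422
P(D | nonconforming) = 0.0042/0.062273125 ≈ 0.067
P(B | nonconforming) = 0.004228125/0.062273125 ≈ 0.068
(Check: 0.232+0.210+0.422+0.067+0.068 = 0.999.)

A 0.232, F 0.210, C 0.422, D 0.067, B 0.068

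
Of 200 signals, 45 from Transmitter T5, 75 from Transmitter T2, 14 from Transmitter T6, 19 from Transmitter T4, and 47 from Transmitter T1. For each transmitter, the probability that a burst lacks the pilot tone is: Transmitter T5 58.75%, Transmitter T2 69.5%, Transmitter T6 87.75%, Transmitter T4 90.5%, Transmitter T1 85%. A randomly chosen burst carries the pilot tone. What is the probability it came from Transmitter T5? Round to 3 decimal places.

Taking complements, P(pilot | each) = Transmitter T5 0.4125, Transmitter T2 0.305, Transmitter T6 0.1225, Transmitter T4 0.095, Transmitter T1 0.15.
Unnormalized posteriors (prior × likelihood):
  Transmitter T5: 0.225 × 0.4125 = 0.0928125
  Transmitter T2: 0.375 × 0.305 = 0.114375
  Transmitter T6: 0.07 × 0.1225 = 0.008575
  Transmitter T4: 0.095 × 0.095 = 0.009025
  Transmitter T1: 0.235 × 0.15 = 0.03525
Total = 0.2600375.
P(Transmitter T5 | evidence) = 0.0928125 / 0.2600375 ≈ 0.357.

0.357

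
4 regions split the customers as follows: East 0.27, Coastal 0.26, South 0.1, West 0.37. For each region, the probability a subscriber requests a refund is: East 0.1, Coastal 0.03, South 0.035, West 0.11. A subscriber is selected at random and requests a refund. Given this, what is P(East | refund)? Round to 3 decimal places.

Unnormalized posteriors (prior × likelihood):
  East: 0.27 × 0.1 = 0.027
  Coastal: 0.26 × 0.03 = 0.0078
  South: 0.1 × 0.035 = 0.0035
  West: 0.37 × 0.11 = 0.0407
Normalizing constant = 0.079.
P(East | evidence) = 0.027 / 0.079 ≈ 0.342.

0.342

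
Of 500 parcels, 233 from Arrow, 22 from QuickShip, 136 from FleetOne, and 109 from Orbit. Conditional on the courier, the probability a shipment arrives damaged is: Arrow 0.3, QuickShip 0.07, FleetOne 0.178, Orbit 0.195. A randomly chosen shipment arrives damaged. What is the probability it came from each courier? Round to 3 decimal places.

Arrow 0.598, QuickShip 0.013, FleetOne 0.207, Orbit 0.182

Unnormalized posteriors (prior × likelihood):
  Arrow: 0.466 × 0.3 = 0.1398
  QuickShip: 0.044 × 0.07 = 0.00308
  FleetOne: 0.272 × 0.178 = 0.048416
  Orbit: 0.218 × 0.195 = 0.04251
Sum = 0.233806.
P(Arrow | damaged) = 0.1398/0.233806 ≈ 0.598
P(QuickShip | damaged) = 0.00308/0.233806 ≈ 0.013
P(FleetOne | damaged) = 0.048416/0.233806 ≈ 0.207
P(Orbit | damaged) = 0.04251/0.233806 ≈ 0.182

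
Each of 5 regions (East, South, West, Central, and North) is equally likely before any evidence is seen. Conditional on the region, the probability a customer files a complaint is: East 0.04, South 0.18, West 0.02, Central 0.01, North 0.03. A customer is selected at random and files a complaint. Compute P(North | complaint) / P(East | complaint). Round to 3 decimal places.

Since the prior is uniform, the posterior is proportional to the likelihood:
  East: 0.04
  South: 0.18
  West: 0.02
  Central: 0.01
  North: 0.03
Total = 0.28.
The ratio is 0.03 / 0.04 (the normalizer cancels) = 0.750.

0.750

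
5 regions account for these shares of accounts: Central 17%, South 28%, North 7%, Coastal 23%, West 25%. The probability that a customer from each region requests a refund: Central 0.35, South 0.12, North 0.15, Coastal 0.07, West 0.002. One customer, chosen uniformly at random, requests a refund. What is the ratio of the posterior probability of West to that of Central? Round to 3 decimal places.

0.008

By Bayes' rule, posterior ∝ prior × likelihood:
  Central: 0.17 × 0.35 = 0.0595
  South: 0.28 × 0.12 = 0.0336
  North: 0.07 × 0.15 = 0.0105
  Coastal: 0.23 × 0.07 = 0.0161
  West: 0.25 × 0.002 = 0.0005
Total = 0.1202.
The ratio is 0.0005 / 0.0595 (the normalizer cancels) = 0.008.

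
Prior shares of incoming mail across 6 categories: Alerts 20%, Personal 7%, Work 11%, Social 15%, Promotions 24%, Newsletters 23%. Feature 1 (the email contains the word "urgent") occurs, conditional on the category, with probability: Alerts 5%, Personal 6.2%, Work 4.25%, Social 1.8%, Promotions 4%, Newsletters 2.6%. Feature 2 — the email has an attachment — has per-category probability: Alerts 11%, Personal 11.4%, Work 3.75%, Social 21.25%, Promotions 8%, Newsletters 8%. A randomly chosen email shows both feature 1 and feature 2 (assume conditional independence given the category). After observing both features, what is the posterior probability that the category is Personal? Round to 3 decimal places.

Unnormalized posteriors (prior × likelihood):
  Alerts: 0.2 × 0.05 × 0.11 = 0.0011
  Personal: 0.07 × 0.062 × 0.114 = 0.00049476
  Work: 0.11 × 0.0425 × 0.0375 = 0.0001753125
  Social: 0.15 × 0.018 × 0.2125 = 0.00057375
  Promotions: 0.24 × 0.04 × 0.08 = 0.000768
  Newsletters: 0.23 × 0.026 × 0.08 = 0.0004784
Normalizing constant = 0.0035902225.
P(Personal | evidence) = 0.00049476 / 0.0035902225 ≈ 0.138.

0.138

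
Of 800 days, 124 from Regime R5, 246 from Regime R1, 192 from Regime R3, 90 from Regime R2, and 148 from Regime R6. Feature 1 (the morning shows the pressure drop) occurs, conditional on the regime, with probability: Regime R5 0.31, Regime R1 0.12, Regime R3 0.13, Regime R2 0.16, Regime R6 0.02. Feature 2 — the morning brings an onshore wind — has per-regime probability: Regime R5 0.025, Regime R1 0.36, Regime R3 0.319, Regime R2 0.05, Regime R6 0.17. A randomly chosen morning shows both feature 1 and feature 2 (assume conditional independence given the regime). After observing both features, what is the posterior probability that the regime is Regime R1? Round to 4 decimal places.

0.5116

By Bayes' rule, posterior ∝ prior × likelihood:
  Regime R5: 0.155 × 0.31 × 0.025 = 0.00120125
  Regime R1: 0.3075 × 0.12 × 0.36 = 0.013284
  Regime R3: 0.24 × 0.13 × 0.319 = 0.0099528
  Regime R2: 0.1125 × 0.16 × 0.05 = 0.0009
  Regime R6: 0.185 × 0.02 × 0.17 = 0.000629
Total = 0.02596705.
P(Regime R1 | evidence) = 0.013284 / 0.02596705 ≈ 0.5116.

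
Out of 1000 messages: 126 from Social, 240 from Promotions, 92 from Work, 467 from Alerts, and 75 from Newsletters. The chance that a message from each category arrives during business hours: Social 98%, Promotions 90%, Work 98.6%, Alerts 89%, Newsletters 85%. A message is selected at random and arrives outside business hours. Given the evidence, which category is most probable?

Taking complements, P(off-hours | each) = Social 0.02, Promotions 0.1, Work 0.014, Alerts 0.11, Newsletters 0.15.
Unnormalized posteriors (prior × likelihood):
  Social: 0.126 × 0.02 = 0.00252
  Promotions: 0.24 × 0.1 = 0.024
  Work: 0.092 × 0.014 = 0.001288
  Alerts: 0.467 × 0.11 = 0.05137
  Newsletters: 0.075 × 0.15 = 0.01125
Sum = 0.090428.
Largest term belongs to Alerts, so Alerts is most probable.

Alerts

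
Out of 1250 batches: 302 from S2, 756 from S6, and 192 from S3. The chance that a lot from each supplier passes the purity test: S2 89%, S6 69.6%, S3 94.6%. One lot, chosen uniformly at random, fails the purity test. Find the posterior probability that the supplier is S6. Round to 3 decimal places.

Taking complements, P(off-spec | each) = S2 0.11, S6 0.304, S3 0.054.
Compute prior × likelihood for every hypothesis:
  S2: 0.2416 × 0.11 = 0.026576
  S6: 0.6048 × 0.304 = 0.1838592
  S3: 0.1536 × 0.054 = 0.0082944
Total = 0.2187296.
P(S6 | evidence) = 0.1838592 / 0.2187296 ≈ 0.841.

0.841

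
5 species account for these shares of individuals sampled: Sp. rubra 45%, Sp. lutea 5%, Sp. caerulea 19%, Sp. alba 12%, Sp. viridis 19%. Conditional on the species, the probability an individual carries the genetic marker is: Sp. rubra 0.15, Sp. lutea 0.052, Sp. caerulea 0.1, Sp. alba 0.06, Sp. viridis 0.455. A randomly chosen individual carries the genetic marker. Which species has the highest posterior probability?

Sp. viridis

By Bayes' rule, posterior ∝ prior × likelihood:
  Sp. rubra: 0.45 × 0.15 = 0.0675
  Sp. lutea: 0.05 × 0.052 = 0.0026
  Sp. caerulea: 0.19 × 0.1 = 0.019
  Sp. alba: 0.12 × 0.06 = 0.0072
  Sp. viridis: 0.19 × 0.455 = 0.08645
Normalizing constant = 0.18275.
Largest term belongs to Sp. viridis, so Sp. viridis is most probable.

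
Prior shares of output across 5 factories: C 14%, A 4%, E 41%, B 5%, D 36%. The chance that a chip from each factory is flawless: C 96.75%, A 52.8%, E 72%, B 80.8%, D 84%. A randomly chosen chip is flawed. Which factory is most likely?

E

Taking complements, P(flawed | each) = C 0.0325, A 0.472, E 0.28, B 0.192, D 0.16.
Prior × likelihood for each hypothesis:
  C: 0.14 × 0.0325 = 0.00455
  A: 0.04 × 0.472 = 0.01888
  E: 0.41 × 0.28 = 0.1148
  B: 0.05 × 0.192 = 0.0096
  D: 0.36 × 0.16 = 0.0576
Normalizing constant = 0.20543.
Largest term belongs to E, so E is most probable.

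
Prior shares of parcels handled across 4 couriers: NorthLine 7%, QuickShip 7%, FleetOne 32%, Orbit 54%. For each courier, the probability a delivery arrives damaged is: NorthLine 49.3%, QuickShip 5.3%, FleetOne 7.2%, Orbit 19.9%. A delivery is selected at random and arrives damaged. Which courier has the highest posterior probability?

Prior × likelihood for each hypothesis:
  NorthLine: 0.07 × 0.493 = 0.03451
  QuickShip: 0.07 × 0.053 = 0.00371
  FleetOne: 0.32 × 0.072 = 0.02304
  Orbit: 0.54 × 0.199 = 0.10746
Normalizing constant = 0.16872.
Largest term belongs to Orbit, so Orbit is most probable.

Orbit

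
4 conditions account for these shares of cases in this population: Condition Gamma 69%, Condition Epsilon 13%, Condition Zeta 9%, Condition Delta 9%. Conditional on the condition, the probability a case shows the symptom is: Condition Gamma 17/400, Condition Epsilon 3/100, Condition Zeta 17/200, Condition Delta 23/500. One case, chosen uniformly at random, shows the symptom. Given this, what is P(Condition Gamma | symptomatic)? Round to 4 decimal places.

Prior × likelihood for each hypothesis:
  Condition Gamma: 0.69 × 0.0425 = 0.029325
  Condition Epsilon: 0.13 × 0.03 = 0.0039
  Condition Zeta: 0.09 × 0.085 = 0.00765
  Condition Delta: 0.09 × 0.046 = 0.00414
Total = 0.045015.
P(Condition Gamma | evidence) = 0.029325 / 0.045015 ≈ 0.6514.

0.6514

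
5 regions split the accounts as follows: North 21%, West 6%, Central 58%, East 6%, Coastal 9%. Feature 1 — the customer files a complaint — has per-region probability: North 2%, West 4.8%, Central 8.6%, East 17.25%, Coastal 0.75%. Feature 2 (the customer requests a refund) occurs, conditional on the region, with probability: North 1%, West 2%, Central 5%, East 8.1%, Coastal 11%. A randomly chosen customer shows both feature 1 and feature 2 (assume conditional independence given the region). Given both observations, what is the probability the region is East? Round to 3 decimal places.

Compute prior × likelihood for every hypothesis:
  North: 0.21 × 0.02 × 0.01 = 0.000042
  West: 0.06 × 0.048 × 0.02 = 0.0000576
  Central: 0.58 × 0.086 × 0.05 = 0.002494
  East: 0.06 × 0.1725 × 0.081 = 0.00083835
  Coastal: 0.09 × 0.0075 × 0.11 = 0.00007425
Total = 0.0035062.
P(East | evidence) = 0.00083835 / 0.0035062 ≈ 0.239.

0.239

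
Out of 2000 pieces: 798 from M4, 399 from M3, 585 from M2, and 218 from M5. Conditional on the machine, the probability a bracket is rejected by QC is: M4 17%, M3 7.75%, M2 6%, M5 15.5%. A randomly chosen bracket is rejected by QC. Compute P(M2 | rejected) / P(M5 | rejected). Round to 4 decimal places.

1.0388

By Bayes' rule, posterior ∝ prior × likelihood:
  M4: 0.399 × 0.17 = 0.06783
  M3: 0.1995 × 0.0775 = 0.01546125
  M2: 0.2925 × 0.06 = 0.01755
  M5: 0.109 × 0.155 = 0.016895
Sum = 0.11773625.
The ratio is 0.01755 / 0.016895 (the normalizer cancels) = 1.0388.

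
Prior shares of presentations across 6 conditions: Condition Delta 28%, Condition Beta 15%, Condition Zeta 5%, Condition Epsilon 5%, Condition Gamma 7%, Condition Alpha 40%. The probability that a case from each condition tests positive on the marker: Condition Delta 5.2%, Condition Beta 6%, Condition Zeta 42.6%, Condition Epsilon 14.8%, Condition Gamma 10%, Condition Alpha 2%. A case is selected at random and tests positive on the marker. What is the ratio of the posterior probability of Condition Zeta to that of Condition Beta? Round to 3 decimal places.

By Bayes' rule, posterior ∝ prior × likelihood:
  Condition Delta: 0.28 × 0.052 = 0.01456
  Condition Beta: 0.15 × 0.06 = 0.009
  Condition Zeta: 0.05 × 0.426 = 0.0213
  Condition Epsilon: 0.05 × 0.148 = 0.0074
  Condition Gamma: 0.07 × 0.1 = 0.007
  Condition Alpha: 0.4 × 0.02 = 0.008
Sum = 0.06726.
The ratio is 0.0213 / 0.009 (the normalizer cancels) = 2.367.

2.367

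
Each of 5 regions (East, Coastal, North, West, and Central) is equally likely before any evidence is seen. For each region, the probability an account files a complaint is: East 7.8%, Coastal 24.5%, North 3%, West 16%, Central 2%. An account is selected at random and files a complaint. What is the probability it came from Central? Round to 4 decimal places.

With a uniform prior (1/5 each), posterior ∝ likelihood:
  East: 0.078
  Coastal: 0.245
  North: 0.03
  West: 0.16
  Central: 0.02
Total = 0.533.
P(Central | evidence) = 0.02 / 0.533 ≈ 0.0375.

0.0375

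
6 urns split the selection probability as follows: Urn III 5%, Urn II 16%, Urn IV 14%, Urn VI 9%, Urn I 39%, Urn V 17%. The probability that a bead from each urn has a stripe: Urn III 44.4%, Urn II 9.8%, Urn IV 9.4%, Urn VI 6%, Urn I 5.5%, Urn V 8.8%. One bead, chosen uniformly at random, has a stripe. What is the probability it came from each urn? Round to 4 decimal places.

Unnormalized posteriors (prior × likelihood):
  Urn III: 0.05 × 0.444 = 0.0222
  Urn II: 0.16 × 0.098 = 0.01568
  Urn IV: 0.14 × 0.094 = 0.01316
  Urn VI: 0.09 × 0.06 = 0.0054
  Urn I: 0.39 × 0.055 = 0.02145
  Urn V: 0.17 × 0.088 = 0.01496
Normalizing constant = 0.09285.
P(Urn III | striped) = 0.0222/0.09285 ≈ 0.2391
P(Urn II | striped) = 0.01568/0.09285 ≈ 0.1689
P(Urn IV | striped) = 0.01316/0.09285 ≈ 0.1417
P(Urn VI | striped) = 0.0054/0.09285 ≈ 0.0582
P(Urn I | striped) = 0.02145/0.09285 ≈ 0.2310
P(Urn V | striped) = 0.01496/0.09285 ≈ 0.1611

Urn III 0.2391, Urn II 0.1689, Urn IV 0.1417, Urn VI 0.0582, Urn I 0.2310, Urn V 0.1611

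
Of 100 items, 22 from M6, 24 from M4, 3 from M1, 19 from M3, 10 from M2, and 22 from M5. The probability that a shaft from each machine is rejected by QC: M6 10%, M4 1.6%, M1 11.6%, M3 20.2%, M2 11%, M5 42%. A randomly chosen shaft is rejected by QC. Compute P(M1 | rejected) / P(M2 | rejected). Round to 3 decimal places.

0.316

Prior × likelihood for each hypothesis:
  M6: 0.22 × 0.1 = 0.022
  M4: 0.24 × 0.016 = 0.00384
  M1: 0.03 × 0.116 = 0.00348
  M3: 0.19 × 0.202 = 0.03838
  M2: 0.1 × 0.11 = 0.011
  M5: 0.22 × 0.42 = 0.0924
Normalizing constant = 0.1711.
The ratio is 0.00348 / 0.011 (the normalizer cancels) = 0.316.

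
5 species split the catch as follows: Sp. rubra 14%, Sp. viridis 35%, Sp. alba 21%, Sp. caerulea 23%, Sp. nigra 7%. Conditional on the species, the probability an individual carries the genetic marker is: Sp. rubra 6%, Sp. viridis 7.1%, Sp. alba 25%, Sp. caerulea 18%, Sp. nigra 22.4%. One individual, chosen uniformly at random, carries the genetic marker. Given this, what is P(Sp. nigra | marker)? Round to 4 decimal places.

0.1098

Prior × likelihood for each hypothesis:
  Sp. rubra: 0.14 × 0.06 = 0.0084
  Sp. viridis: 0.35 × 0.071 = 0.02485
  Sp. alba: 0.21 × 0.25 = 0.0525
  Sp. caerulea: 0.23 × 0.18 = 0.0414
  Sp. nigra: 0.07 × 0.224 = 0.01568
Normalizing constant = 0.14283.
P(Sp. nigra | evidence) = 0.01568 / 0.14283 ≈ 0.1098.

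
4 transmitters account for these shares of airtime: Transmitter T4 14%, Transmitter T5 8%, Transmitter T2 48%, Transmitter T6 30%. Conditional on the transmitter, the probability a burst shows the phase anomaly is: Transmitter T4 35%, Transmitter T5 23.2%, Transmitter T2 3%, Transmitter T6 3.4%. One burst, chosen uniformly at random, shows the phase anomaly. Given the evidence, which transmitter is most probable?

Transmitter T4

Unnormalized posteriors (prior × likelihood):
  Transmitter T4: 0.14 × 0.35 = 0.049
  Transmitter T5: 0.08 × 0.232 = 0.01856
  Transmitter T2: 0.48 × 0.03 = 0.0144
  Transmitter T6: 0.3 × 0.034 = 0.0102
Sum = 0.09216.
Largest term belongs to Transmitter T4, so Transmitter T4 is most probable.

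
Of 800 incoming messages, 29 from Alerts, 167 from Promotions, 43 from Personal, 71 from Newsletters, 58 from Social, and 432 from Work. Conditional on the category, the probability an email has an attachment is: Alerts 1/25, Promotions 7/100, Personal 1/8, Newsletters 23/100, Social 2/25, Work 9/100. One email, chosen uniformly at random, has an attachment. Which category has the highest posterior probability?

Prior × likelihood for each hypothesis:
  Alerts: 0.03625 × 0.04 = 0.00145
  Promotions: 0.20875 × 0.07 = 0.0146125
  Personal: 0.05375 × 0.125 = 0.00671875
  Newsletters: 0.08875 × 0.23 = 0.0204125
  Social: 0.0725 × 0.08 = 0.0058
  Work: 0.54 × 0.09 = 0.0486
Total = 0.09759375.
Largest term belongs to Work, so Work is most probable.

Work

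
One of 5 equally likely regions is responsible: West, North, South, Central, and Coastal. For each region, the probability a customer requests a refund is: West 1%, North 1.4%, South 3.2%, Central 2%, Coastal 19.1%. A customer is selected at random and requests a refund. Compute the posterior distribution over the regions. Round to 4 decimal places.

West 0.0375, North 0.0524, South 0.1199, Central 0.0749, Coastal 0.7154

With a uniform prior (1/5 each), posterior ∝ likelihood:
  West: 0.01
  North: 0.014
  South: 0.032
  Central: 0.02
  Coastal: 0.191
Normalizing constant = 0.267.
P(West | refund) = 0.01/0.267 ≈ 0.0375
P(North | refund) = 0.014/0.267 ≈ 0.0524
P(South | refund) = 0.032/0.267 ≈ 0.1199
P(Central | refund) = 0.02/0.267 ≈ 0.0749
P(Coastal | refund) = 0.191/0.267 ≈ 0.7154
(Check: 0.0375+0.0524+0.1199+0.0749+0.7154 = 1.0001.)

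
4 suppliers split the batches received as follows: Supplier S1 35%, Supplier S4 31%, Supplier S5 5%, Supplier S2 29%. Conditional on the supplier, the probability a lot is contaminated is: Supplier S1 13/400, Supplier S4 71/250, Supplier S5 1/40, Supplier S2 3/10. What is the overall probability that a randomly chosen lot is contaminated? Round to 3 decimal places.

0.188

Prior × likelihood for each hypothesis:
  Supplier S1: 0.35 × 0.0325 = 0.011375
  Supplier S4: 0.31 × 0.284 = 0.08804
  Supplier S5: 0.05 × 0.025 = 0.00125
  Supplier S2: 0.29 × 0.3 = 0.087
P(contaminated) = 0.011375 + 0.08804 + 0.00125 + 0.087 = 0.187665 → 0.188.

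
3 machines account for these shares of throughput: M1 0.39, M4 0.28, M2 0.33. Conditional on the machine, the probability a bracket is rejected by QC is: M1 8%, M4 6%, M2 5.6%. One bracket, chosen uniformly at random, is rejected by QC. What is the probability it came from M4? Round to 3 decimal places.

Prior × likelihood for each hypothesis:
  M1: 0.39 × 0.08 = 0.0312
  M4: 0.28 × 0.06 = 0.0168
  M2: 0.33 × 0.056 = 0.01848
Total = 0.06648.
P(M4 | evidence) = 0.0168 / 0.06648 ≈ 0.253.

0.253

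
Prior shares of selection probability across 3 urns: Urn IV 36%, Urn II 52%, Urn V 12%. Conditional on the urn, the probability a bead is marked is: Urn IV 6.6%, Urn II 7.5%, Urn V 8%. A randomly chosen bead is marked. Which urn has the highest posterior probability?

Urn II

Compute prior × likelihood for every hypothesis:
  Urn IV: 0.36 × 0.066 = 0.02376
  Urn II: 0.52 × 0.075 = 0.039
  Urn V: 0.12 × 0.08 = 0.0096
Sum = 0.07236.
Largest term belongs to Urn II, so Urn II is most probable.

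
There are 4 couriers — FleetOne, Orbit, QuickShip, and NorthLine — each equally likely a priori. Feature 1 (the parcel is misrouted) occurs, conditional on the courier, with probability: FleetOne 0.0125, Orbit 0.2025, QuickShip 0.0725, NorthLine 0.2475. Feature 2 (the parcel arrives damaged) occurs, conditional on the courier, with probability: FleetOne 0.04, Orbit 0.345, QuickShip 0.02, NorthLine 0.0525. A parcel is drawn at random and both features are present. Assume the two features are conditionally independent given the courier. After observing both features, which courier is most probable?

With a uniform prior (1/4 each), posterior ∝ likelihood:
  FleetOne: 0.0125 × 0.04 = 0.0005
  Orbit: 0.2025 × 0.345 = 0.0698625
  QuickShip: 0.0725 × 0.02 = 0.00145
  NorthLine: 0.2475 × 0.0525 = 0.01299375
Total = 0.08480625.
Largest term belongs to Orbit, so Orbit is most probable.

Orbit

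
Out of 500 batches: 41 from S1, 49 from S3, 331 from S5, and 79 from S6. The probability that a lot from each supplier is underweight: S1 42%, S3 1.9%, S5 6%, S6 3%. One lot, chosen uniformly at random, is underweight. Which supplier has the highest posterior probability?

S5

Prior × likelihood for each hypothesis:
  S1: 0.082 × 0.42 = 0.03444
  S3: 0.098 × 0.019 = 0.001862
  S5: 0.662 × 0.06 = 0.03972
  S6: 0.158 × 0.03 = 0.00474
Sum = 0.080762.
Largest term belongs to S5, so S5 is most probable.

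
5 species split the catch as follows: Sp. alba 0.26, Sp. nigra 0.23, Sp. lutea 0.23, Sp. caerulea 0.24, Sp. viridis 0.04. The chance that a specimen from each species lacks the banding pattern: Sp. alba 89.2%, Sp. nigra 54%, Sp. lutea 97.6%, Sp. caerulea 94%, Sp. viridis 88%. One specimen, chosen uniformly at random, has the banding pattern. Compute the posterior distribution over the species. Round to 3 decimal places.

Sp. alba 0.177, Sp. nigra 0.667, Sp. lutea 0.035, Sp. caerulea 0.091, Sp. viridis 0.030

Taking complements, P(banded | each) = Sp. alba 0.108, Sp. nigra 0.46, Sp. lutea 0.024, Sp. caerulea 0.06, Sp. viridis 0.12.
By Bayes' rule, posterior ∝ prior × likelihood:
  Sp. alba: 0.26 × 0.108 = 0.02808
  Sp. nigra: 0.23 × 0.46 = 0.1058
  Sp. lutea: 0.23 × 0.024 = 0.00552
  Sp. caerulea: 0.24 × 0.06 = 0.0144
  Sp. viridis: 0.04 × 0.12 = 0.0048
Sum = 0.1586.
P(Sp. alba | banded) = 0.02808/0.1586 ≈ 0.177
P(Sp. nigra | banded) = 0.1058/0.1586 ≈ 0.667
P(Sp. lutea | banded) = 0.00552/0.1586 ≈ 0.035
P(Sp. caerulea | banded) = 0.0144/0.1586 ≈ 0.091
P(Sp. viridis | banded) = 0.0048/0.1586 ≈ 0.030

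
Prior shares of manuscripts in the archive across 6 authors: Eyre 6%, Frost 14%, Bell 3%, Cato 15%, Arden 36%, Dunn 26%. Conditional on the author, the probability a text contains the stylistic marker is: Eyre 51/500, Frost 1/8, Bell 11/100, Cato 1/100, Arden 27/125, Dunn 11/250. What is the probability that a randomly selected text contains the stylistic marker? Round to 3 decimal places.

By Bayes' rule, posterior ∝ prior × likelihood:
  Eyre: 0.06 × 0.102 = 0.00612
  Frost: 0.14 × 0.125 = 0.0175
  Bell: 0.03 × 0.11 = 0.0033
  Cato: 0.15 × 0.01 = 0.0015
  Arden: 0.36 × 0.216 = 0.07776
  Dunn: 0.26 × 0.044 = 0.01144
P(marker) = 0.00612 + 0.0175 + 0.0033 + 0.0015 + 0.07776 + 0.01144 = 0.11762 → 0.118.

0.118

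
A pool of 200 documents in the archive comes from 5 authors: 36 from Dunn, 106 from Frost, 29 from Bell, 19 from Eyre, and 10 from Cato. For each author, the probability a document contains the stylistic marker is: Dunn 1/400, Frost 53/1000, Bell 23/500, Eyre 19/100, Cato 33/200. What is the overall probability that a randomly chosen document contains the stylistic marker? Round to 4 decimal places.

0.0615

Prior × likelihood for each hypothesis:
  Dunn: 0.18 × 0.0025 = 0.00045
  Frost: 0.53 × 0.053 = 0.02809
  Bell: 0.145 × 0.046 = 0.00667
  Eyre: 0.095 × 0.19 = 0.01805
  Cato: 0.05 × 0.165 = 0.00825
P(marker) = 0.00045 + 0.02809 + 0.00667 + 0.01805 + 0.00825 = 0.06151 → 0.0615.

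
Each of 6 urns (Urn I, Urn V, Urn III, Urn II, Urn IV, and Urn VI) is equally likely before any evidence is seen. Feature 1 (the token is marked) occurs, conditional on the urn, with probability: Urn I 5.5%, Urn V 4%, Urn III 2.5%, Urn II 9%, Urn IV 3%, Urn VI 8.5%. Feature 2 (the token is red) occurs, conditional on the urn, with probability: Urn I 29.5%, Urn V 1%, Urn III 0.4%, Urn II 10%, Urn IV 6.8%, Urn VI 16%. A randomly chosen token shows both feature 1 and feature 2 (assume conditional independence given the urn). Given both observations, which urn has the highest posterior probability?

Urn I

Since the prior is uniform, the posterior is proportional to the likelihood:
  Urn I: 0.055 × 0.295 = 0.016225
  Urn V: 0.04 × 0.01 = 0.0004
  Urn III: 0.025 × 0.004 = 0.0001
  Urn II: 0.09 × 0.1 = 0.009
  Urn IV: 0.03 × 0.068 = 0.00204
  Urn VI: 0.085 × 0.16 = 0.0136
Sum = 0.041365.
Largest term belongs to Urn I, so Urn I is most probable.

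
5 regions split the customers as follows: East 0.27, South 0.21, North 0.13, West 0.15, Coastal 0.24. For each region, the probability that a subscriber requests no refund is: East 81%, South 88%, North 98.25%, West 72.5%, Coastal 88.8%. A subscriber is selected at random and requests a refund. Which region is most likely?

East

Taking complements, P(refund | each) = East 0.19, South 0.12, North 0.0175, West 0.275, Coastal 0.112.
Prior × likelihood for each hypothesis:
  East: 0.27 × 0.19 = 0.0513
  South: 0.21 × 0.12 = 0.0252
  North: 0.13 × 0.0175 = 0.002275
  West: 0.15 × 0.275 = 0.04125
  Coastal: 0.24 × 0.112 = 0.02688
Normalizing constant = 0.146905.
Largest term belongs to East, so East is most probable.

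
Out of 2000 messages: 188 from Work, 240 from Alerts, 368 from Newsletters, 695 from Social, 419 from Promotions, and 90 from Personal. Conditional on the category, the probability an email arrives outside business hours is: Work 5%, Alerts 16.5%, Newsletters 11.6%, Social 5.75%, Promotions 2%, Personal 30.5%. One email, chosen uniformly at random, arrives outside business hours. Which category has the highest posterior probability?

Newsletters

By Bayes' rule, posterior ∝ prior × likelihood:
  Work: 0.094 × 0.05 = 0.0047
  Alerts: 0.12 × 0.165 = 0.0198
  Newsletters: 0.184 × 0.116 = 0.021344
  Social: 0.3475 × 0.0575 = 0.01998125
  Promotions: 0.2095 × 0.02 = 0.00419
  Personal: 0.045 × 0.305 = 0.013725
Normalizing constant = 0.08374025.
Largest term belongs to Newsletters, so Newsletters is most probable.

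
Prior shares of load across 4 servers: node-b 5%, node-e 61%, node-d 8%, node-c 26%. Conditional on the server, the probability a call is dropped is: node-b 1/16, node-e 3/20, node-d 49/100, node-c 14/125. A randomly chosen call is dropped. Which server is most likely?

node-e

Unnormalized posteriors (prior × likelihood):
  node-b: 0.05 × 0.0625 = 0.003125
  node-e: 0.61 × 0.15 = 0.0915
  node-d: 0.08 × 0.49 = 0.0392
  node-c: 0.26 × 0.112 = 0.02912
Sum = 0.162945.
Largest term belongs to node-e, so node-e is most probable.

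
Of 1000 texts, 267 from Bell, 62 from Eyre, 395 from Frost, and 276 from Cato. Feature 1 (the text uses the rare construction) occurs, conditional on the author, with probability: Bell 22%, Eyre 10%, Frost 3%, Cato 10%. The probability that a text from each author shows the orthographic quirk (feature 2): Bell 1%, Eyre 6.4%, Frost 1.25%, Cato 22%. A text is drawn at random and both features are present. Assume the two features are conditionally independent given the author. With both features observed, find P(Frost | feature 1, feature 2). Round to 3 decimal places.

Compute prior × likelihood for every hypothesis:
  Bell: 0.267 × 0.22 × 0.01 = 0.0005874
  Eyre: 0.062 × 0.1 × 0.064 = 0.0003968
  Frost: 0.395 × 0.03 × 0.0125 = 0.000148125
  Cato: 0.276 × 0.1 × 0.22 = 0.006072
Total = 0.007204325.
P(Frost | evidence) = 0.000148125 / 0.007204325 ≈ 0.021.

0.021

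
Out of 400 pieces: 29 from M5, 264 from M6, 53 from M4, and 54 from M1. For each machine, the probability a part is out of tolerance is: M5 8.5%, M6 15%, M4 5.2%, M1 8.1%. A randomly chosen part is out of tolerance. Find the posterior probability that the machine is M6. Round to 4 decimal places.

0.8050

Compute prior × likelihood for every hypothesis:
  M5: 0.0725 × 0.085 = 0.0061625
  M6: 0.66 × 0.15 = 0.099
  M4: 0.1325 × 0.052 = 0.00689
  M1: 0.135 × 0.081 = 0.010935
Normalizing constant = 0.1229875.
P(M6 | evidence) = 0.099 / 0.1229875 ≈ 0.8050.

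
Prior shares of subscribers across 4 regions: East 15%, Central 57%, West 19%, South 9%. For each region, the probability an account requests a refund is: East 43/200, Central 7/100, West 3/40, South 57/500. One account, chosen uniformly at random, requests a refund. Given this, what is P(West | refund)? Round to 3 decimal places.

0.147

By Bayes' rule, posterior ∝ prior × likelihood:
  East: 0.15 × 0.215 = 0.03225
  Central: 0.57 × 0.07 = 0.0399
  West: 0.19 × 0.075 = 0.01425
  South: 0.09 × 0.114 = 0.01026
Total = 0.09666.
P(West | evidence) = 0.01425 / 0.09666 ≈ 0.147.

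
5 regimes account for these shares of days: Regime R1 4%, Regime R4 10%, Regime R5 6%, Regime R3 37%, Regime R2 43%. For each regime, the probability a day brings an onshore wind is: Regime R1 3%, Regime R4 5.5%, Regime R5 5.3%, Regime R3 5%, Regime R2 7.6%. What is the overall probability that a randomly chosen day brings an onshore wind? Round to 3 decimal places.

Unnormalized posteriors (prior × likelihood):
  Regime R1: 0.04 × 0.03 = 0.0012
  Regime R4: 0.1 × 0.055 = 0.0055
  Regime R5: 0.06 × 0.053 = 0.00318
  Regime R3: 0.37 × 0.05 = 0.0185
  Regime R2: 0.43 × 0.076 = 0.03268
P(onshore) = 0.0012 + 0.0055 + 0.00318 + 0.0185 + 0.03268 = 0.06106 → 0.061.

0.061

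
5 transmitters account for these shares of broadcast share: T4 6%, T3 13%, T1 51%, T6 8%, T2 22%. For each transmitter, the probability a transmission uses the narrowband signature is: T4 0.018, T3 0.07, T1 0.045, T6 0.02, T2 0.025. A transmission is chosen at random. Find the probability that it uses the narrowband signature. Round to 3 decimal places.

0.040

Compute prior × likelihood for every hypothesis:
  T4: 0.06 × 0.018 = 0.00108
  T3: 0.13 × 0.07 = 0.0091
  T1: 0.51 × 0.045 = 0.02295
  T6: 0.08 × 0.02 = 0.0016
  T2: 0.22 × 0.025 = 0.0055
P(narrowband) = 0.00108 + 0.0091 + 0.02295 + 0.0016 + 0.0055 = 0.04023 → 0.040.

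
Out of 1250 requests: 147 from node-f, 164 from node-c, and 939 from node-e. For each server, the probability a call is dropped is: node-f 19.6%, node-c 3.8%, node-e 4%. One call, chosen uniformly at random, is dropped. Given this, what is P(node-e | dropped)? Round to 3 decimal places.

0.517

Compute prior × likelihood for every hypothesis:
  node-f: 0.1176 × 0.196 = 0.0230496
  node-c: 0.1312 × 0.038 = 0.0049856
  node-e: 0.7512 × 0.04 = 0.030048
Normalizing constant = 0.0580832.
P(node-e | evidence) = 0.030048 / 0.0580832 ≈ 0.517.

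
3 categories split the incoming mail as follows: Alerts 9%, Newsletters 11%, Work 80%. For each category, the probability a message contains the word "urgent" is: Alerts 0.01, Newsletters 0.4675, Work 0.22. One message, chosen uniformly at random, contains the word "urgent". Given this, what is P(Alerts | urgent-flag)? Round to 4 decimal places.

Compute prior × likelihood for every hypothesis:
  Alerts: 0.09 × 0.01 = 0.0009
  Newsletters: 0.11 × 0.4675 = 0.051425
  Work: 0.8 × 0.22 = 0.176
Normalizing constant = 0.228325.
P(Alerts | evidence) = 0.0009 / 0.228325 ≈ 0.0039.

0.0039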